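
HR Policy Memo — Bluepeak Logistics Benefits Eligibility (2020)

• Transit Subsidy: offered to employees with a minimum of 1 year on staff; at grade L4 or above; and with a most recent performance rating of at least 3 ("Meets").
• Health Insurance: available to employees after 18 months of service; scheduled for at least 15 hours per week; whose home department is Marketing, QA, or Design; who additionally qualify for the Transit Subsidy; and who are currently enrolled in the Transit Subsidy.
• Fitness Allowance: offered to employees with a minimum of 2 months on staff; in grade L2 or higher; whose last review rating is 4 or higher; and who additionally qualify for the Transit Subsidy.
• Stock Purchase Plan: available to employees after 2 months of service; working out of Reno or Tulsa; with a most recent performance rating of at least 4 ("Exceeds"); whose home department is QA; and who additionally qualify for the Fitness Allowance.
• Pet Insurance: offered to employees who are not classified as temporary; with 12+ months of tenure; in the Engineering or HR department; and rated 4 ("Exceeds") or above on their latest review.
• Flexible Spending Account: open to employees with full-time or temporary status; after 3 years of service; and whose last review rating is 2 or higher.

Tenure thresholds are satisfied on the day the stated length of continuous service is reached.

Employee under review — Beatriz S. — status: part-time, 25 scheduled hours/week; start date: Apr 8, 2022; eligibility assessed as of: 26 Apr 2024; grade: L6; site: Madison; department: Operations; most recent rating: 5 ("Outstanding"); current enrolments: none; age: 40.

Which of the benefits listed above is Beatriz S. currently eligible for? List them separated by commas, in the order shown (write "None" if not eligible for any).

Service from Apr 8, 2022 to 26 Apr 2024: 749 days.
Transit Subsidy — service 749 days ≥ 1 year (≈365 days) ✓; grade L6 ≥ L4 ✓; rating 5 ≥ 3 ✓ → eligible.
Health Insurance — service 749 days ≥ 18 months (≈540 days) ✓; 25 hrs/wk ≥ 15 ✓; dept Operations ✗ → not eligible.
Fitness Allowance — service 749 days ≥ 2 months (≈60 days) ✓; grade L6 ≥ L2 ✓; rating 5 ≥ 4 ✓; eligible for Transit Subsidy ✓ → eligible.
Stock Purchase Plan — service 749 days ≥ 2 months (≈60 days) ✓; site Madison ✗ (not Reno or Tulsa) → not eligible.
Pet Insurance — status part-time ✓ (not excluded); service 749 days ≥ 12 months (≈360 days) ✓; dept Operations ✗ → not eligible.
Flexible Spending Account — status part-time ✗ (requires full-time or temporary) → not eligible.

Transit Subsidy, Fitness Allowance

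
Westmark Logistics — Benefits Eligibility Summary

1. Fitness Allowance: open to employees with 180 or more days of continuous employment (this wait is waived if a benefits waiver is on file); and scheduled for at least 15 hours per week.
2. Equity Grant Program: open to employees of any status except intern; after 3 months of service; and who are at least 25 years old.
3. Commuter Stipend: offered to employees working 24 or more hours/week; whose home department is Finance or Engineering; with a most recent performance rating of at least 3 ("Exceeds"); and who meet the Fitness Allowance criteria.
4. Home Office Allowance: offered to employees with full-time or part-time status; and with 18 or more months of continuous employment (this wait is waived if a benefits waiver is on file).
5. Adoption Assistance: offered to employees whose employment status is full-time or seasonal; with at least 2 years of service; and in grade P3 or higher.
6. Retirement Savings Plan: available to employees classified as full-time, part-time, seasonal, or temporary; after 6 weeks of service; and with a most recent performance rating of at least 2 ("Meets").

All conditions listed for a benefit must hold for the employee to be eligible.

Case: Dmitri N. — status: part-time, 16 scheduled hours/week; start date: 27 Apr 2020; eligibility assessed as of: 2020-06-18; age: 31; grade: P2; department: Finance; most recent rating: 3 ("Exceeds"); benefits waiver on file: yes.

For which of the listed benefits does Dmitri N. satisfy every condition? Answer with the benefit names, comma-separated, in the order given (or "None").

Fitness Allowance, Home Office Allowance, Retirement Savings Plan

Service from 27 Apr 2020 to 2020-06-18: 52 days.
Fitness Allowance — benefits waiver on file ✓; 16 hrs/wk ≥ 15 ✓ → eligible.
Equity Grant Program — status part-time ✓ (not excluded); service 52 days < 3 months (≈90 days) ✗ → not eligible.
Commuter Stipend — 16 hrs/wk < 24 ✗ → not eligible.
Home Office Allowance — status part-time ✓; benefits waiver on file ✓ → eligible.
Adoption Assistance — status part-time ✗ (requires full-time or seasonal) → not eligible.
Retirement Savings Plan — status part-time ✓; service 52 days ≥ 6 weeks (≈42 days) ✓; rating 3 ≥ 2 ✓ → eligible.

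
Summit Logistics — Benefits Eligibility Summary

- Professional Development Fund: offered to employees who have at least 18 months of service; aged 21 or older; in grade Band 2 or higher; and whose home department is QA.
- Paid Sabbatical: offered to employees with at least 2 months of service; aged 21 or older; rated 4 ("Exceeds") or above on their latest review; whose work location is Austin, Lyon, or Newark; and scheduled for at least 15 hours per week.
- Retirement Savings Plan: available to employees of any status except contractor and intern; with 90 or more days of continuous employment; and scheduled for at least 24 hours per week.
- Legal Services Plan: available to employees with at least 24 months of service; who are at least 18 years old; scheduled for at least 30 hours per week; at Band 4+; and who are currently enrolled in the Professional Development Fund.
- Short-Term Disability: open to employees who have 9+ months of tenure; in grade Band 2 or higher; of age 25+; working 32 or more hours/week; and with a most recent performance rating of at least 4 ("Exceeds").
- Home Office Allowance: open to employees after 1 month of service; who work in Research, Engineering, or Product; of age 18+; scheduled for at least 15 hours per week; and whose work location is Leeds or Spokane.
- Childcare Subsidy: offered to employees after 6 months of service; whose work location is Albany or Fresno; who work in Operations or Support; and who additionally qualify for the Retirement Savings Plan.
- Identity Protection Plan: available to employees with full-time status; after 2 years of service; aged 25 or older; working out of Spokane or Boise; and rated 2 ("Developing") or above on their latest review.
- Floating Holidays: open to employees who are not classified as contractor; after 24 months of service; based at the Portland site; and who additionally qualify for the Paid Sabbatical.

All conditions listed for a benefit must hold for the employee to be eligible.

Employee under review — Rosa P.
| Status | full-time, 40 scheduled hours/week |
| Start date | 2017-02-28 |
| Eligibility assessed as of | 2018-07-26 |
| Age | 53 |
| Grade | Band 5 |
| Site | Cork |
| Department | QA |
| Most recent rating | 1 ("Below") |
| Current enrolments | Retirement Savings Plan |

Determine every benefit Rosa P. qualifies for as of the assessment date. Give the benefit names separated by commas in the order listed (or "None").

Service from 2017-02-28 to 2018-07-26: 513 days.
Professional Development Fund — service 513 days < 18 months (≈540 days) ✗ → not eligible.
Paid Sabbatical — service 513 days ≥ 2 months (≈60 days) ✓; age 53 ≥ 21 ✓; rating 1 < 4 ✗ → not eligible.
Retirement Savings Plan — status full-time ✓ (not excluded); service 513 days ≥ 90 days ✓; 40 hrs/wk ≥ 24 ✓ → eligible.
Legal Services Plan — service 513 days < 24 months (≈720 days) ✗ → not eligible.
Short-Term Disability — service 513 days ≥ 9 months (≈270 days) ✓; grade Band 5 ≥ Band 2 ✓; age 53 ≥ 25 ✓; 40 hrs/wk ≥ 32 ✓; rating 1 < 4 ✗ → not eligible.
Home Office Allowance — service 513 days ≥ 1 month (≈30 days) ✓; dept QA ✗ → not eligible.
Childcare Subsidy — service 513 days ≥ 6 months (≈180 days) ✓; site Cork ✗ (not Albany or Fresno) → not eligible.
Identity Protection Plan — status full-time ✓; service 513 days < 2 years (≈730 days) ✗ → not eligible.
Floating Holidays — status full-time ✓ (not excluded); service 513 days < 24 months (≈720 days) ✗ → not eligible.

Retirement Savings Plan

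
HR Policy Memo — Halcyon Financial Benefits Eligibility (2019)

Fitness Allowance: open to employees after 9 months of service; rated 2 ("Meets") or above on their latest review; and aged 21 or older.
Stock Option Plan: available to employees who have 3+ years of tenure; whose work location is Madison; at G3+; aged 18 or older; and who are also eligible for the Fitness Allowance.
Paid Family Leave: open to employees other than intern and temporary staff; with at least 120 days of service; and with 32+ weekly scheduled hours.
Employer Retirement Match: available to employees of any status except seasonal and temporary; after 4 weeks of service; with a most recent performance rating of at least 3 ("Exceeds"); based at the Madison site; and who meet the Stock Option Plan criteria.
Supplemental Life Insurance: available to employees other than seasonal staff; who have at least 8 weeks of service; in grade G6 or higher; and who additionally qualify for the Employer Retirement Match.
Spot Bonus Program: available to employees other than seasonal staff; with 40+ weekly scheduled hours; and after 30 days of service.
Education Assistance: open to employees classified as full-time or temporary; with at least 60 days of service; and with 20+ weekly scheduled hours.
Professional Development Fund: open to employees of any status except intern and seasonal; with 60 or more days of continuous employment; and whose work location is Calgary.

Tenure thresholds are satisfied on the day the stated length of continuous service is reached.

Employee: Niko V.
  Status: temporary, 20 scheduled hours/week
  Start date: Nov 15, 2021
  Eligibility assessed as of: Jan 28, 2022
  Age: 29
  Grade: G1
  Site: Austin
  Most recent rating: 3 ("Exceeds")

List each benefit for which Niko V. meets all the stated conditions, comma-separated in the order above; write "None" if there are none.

Service from Nov 15, 2021 to Jan 28, 2022: 74 days.
Fitness Allowance — service 74 days < 9 months (≈270 days) ✗ → not eligible.
Stock Option Plan — service 74 days < 3 years (≈1095 days) ✗ → not eligible.
Paid Family Leave — status temporary ✗ (excluded) → not eligible.
Employer Retirement Match — status temporary ✗ (excluded) → not eligible.
Supplemental Life Insurance — status temporary ✓ (not excluded); service 74 days ≥ 8 weeks (≈56 days) ✓; grade G1 < G6 ✗ → not eligible.
Spot Bonus Program — status temporary ✓ (not excluded); 20 hrs/wk < 40 ✗ → not eligible.
Education Assistance — status temporary ✓; service 74 days ≥ 60 days ✓; 20 hrs/wk ≥ 20 ✓ → eligible.
Professional Development Fund — status temporary ✓ (not excluded); service 74 days ≥ 60 days ✓; site Austin ✗ (not Calgary) → not eligible.

Education Assistance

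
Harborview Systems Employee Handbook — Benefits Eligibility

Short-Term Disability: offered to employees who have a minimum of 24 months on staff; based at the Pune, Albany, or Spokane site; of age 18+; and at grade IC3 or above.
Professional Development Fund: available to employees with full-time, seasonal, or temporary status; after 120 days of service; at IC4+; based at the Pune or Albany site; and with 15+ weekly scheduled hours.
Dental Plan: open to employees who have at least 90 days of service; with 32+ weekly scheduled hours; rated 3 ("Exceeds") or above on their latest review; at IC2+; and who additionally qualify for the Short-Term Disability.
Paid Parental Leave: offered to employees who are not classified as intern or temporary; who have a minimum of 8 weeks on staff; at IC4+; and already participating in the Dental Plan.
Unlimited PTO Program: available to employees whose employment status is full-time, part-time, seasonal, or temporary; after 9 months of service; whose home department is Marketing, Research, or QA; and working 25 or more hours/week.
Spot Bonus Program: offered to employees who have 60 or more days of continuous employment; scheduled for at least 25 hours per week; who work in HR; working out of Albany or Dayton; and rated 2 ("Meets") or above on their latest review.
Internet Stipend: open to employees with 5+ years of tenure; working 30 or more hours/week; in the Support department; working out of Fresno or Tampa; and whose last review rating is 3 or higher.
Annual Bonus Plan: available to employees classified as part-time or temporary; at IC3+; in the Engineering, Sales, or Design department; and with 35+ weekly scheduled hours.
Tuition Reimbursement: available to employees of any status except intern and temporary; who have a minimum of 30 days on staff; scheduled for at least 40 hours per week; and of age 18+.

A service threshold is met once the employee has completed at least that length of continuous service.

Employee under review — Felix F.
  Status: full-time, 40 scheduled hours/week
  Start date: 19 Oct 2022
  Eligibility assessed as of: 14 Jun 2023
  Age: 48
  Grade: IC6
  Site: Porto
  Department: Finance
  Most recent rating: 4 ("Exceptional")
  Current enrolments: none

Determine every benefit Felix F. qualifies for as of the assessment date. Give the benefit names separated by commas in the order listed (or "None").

Tuition Reimbursement

Service from 19 Oct 2022 to 14 Jun 2023: 238 days.
Short-Term Disability — service 238 days < 24 months (≈720 days) ✗ → not eligible.
Professional Development Fund — status full-time ✓; service 238 days ≥ 120 days ✓; grade IC6 ≥ IC4 ✓; site Porto ✗ (not Pune or Albany) → not eligible.
Dental Plan — service 238 days ≥ 90 days ✓; 40 hrs/wk ≥ 32 ✓; rating 4 ≥ 3 ✓; grade IC6 ≥ IC2 ✓; not eligible for Short-Term Disability ✗ → not eligible.
Paid Parental Leave — status full-time ✓ (not excluded); service 238 days ≥ 8 weeks (≈56 days) ✓; grade IC6 ≥ IC4 ✓; not enrolled in Dental Plan ✗ → not eligible.
Unlimited PTO Program — status full-time ✓; service 238 days < 9 months (≈270 days) ✗ → not eligible.
Spot Bonus Program — service 238 days ≥ 60 days ✓; 40 hrs/wk ≥ 25 ✓; dept Finance ✗ → not eligible.
Internet Stipend — service 238 days < 5 years (≈1825 days) ✗ → not eligible.
Annual Bonus Plan — status full-time ✗ (requires part-time or temporary) → not eligible.
Tuition Reimbursement — status full-time ✓ (not excluded); service 238 days ≥ 30 days ✓; 40 hrs/wk ≥ 40 ✓; age 48 ≥ 18 ✓ → eligible.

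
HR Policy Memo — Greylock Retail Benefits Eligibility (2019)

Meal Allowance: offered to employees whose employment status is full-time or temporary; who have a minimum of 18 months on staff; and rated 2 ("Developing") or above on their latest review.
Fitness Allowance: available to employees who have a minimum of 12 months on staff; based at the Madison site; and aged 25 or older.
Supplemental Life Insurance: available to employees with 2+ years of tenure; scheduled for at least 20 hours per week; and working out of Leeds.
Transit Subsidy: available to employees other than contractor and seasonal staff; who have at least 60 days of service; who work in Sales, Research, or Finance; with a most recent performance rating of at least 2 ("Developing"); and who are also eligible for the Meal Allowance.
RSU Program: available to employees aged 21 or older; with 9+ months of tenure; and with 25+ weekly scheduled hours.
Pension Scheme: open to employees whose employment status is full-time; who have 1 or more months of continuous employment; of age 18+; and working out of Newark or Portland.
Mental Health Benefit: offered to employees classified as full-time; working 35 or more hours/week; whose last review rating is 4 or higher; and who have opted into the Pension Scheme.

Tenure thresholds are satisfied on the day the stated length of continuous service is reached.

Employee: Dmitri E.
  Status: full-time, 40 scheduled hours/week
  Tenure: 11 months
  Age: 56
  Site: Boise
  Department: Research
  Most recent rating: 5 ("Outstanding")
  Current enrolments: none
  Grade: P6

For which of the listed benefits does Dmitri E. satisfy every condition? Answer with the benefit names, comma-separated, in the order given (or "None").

Meal Allowance — status full-time ✓; service 11 months < 18 months ✗ → not eligible.
Fitness Allowance — service 11 months < 12 months ✗ → not eligible.
Supplemental Life Insurance — service 11 months < 2 years (≈730 days) ✗ → not eligible.
Transit Subsidy — status full-time ✓ (not excluded); service 11 months ≥ 60 days ✓; dept Research ✓; rating 5 ≥ 2 ✓; not eligible for Meal Allowance ✗ → not eligible.
RSU Program — age 56 ≥ 21 ✓; service 11 months ≥ 9 months ✓; 40 hrs/wk ≥ 25 ✓ → eligible.
Pension Scheme — status full-time ✓; service 11 months ≥ 1 month ✓; age 56 ≥ 18 ✓; site Boise ✗ (not Newark or Portland) → not eligible.
Mental Health Benefit — status full-time ✓; 40 hrs/wk ≥ 35 ✓; rating 5 ≥ 4 ✓; not enrolled in Pension Scheme ✗ → not eligible.

RSU Program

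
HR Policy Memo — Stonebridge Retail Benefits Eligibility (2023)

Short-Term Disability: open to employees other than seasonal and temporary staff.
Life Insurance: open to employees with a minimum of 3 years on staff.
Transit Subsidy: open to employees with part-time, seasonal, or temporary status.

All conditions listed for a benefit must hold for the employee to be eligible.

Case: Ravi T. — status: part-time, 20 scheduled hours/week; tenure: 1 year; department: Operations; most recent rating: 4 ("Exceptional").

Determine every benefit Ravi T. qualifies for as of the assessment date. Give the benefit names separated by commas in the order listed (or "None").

Short-Term Disability — status part-time ✓ (not excluded) → eligible.
Life Insurance — service 1 year < 3 years ✗ → not eligible.
Transit Subsidy — status part-time ✓ → eligible.

Short-Term Disability, Transit Subsidy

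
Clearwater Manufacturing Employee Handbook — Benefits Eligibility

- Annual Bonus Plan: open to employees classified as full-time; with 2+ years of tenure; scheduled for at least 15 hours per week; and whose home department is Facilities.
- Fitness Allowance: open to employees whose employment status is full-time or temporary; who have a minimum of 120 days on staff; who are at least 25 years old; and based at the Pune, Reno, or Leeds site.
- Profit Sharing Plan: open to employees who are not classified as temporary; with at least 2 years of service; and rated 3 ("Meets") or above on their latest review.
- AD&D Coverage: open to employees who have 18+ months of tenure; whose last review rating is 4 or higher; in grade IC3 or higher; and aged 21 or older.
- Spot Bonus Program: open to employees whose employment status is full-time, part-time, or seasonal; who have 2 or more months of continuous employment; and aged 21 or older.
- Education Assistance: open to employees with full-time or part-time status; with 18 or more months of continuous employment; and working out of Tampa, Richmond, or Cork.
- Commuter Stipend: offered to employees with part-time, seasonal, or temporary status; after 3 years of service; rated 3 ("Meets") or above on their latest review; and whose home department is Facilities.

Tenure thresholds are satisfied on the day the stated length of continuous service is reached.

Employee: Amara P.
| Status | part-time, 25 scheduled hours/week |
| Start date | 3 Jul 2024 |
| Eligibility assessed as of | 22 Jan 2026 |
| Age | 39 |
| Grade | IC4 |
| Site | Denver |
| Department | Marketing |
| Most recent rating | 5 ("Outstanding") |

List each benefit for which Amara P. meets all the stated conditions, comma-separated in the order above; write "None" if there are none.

Service from 3 Jul 2024 to 22 Jan 2026: 568 days.
Annual Bonus Plan — status part-time ✗ (requires full-time) → not eligible.
Fitness Allowance — status part-time ✗ (requires full-time or temporary) → not eligible.
Profit Sharing Plan — status part-time ✓ (not excluded); service 568 days < 2 years (≈730 days) ✗ → not eligible.
AD&D Coverage — service 568 days ≥ 18 months (≈540 days) ✓; rating 5 ≥ 4 ✓; grade IC4 ≥ IC3 ✓; age 39 ≥ 21 ✓ → eligible.
Spot Bonus Program — status part-time ✓; service 568 days ≥ 2 months (≈60 days) ✓; age 39 ≥ 21 ✓ → eligible.
Education Assistance — status part-time ✓; service 568 days ≥ 18 months (≈540 days) ✓; site Denver ✗ (not Tampa, Richmond, or Cork) → not eligible.
Commuter Stipend — status part-time ✓; service 568 days < 3 years (≈1095 days) ✗ → not eligible.

AD&D Coverage, Spot Bonus Program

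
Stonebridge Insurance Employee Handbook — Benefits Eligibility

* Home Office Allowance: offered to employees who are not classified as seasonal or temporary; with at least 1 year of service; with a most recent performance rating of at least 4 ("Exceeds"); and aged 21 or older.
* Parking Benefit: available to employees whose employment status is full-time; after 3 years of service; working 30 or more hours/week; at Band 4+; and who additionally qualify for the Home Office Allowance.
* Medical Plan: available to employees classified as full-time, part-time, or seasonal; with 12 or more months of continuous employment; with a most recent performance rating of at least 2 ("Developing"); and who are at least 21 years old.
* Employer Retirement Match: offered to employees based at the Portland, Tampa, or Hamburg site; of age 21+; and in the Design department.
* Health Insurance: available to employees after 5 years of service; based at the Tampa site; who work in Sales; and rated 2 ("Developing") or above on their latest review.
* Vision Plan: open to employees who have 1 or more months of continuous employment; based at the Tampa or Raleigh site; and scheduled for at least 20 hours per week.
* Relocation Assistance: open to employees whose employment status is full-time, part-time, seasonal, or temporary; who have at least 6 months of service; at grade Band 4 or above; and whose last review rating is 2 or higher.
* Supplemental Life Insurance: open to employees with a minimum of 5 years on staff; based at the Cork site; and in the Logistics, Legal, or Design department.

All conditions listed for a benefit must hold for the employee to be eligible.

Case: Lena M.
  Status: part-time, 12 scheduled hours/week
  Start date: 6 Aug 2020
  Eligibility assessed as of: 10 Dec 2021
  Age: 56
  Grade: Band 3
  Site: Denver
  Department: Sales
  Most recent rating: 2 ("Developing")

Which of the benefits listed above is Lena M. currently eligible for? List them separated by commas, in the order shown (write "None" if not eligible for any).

Medical Plan

Service from 6 Aug 2020 to 10 Dec 2021: 491 days.
Home Office Allowance — status part-time ✓ (not excluded); service 491 days ≥ 1 year (≈365 days) ✓; rating 2 < 4 ✗ → not eligible.
Parking Benefit — status part-time ✗ (requires full-time) → not eligible.
Medical Plan — status part-time ✓; service 491 days ≥ 12 months (≈360 days) ✓; rating 2 ≥ 2 ✓; age 56 ≥ 21 ✓ → eligible.
Employer Retirement Match — site Denver ✗ (not Portland, Tampa, or Hamburg) → not eligible.
Health Insurance — service 491 days < 5 years (≈1825 days) ✗ → not eligible.
Vision Plan — service 491 days ≥ 1 month (≈30 days) ✓; site Denver ✗ (not Tampa or Raleigh) → not eligible.
Relocation Assistance — status part-time ✓; service 491 days ≥ 6 months (≈180 days) ✓; grade Band 3 < Band 4 ✗ → not eligible.
Supplemental Life Insurance — service 491 days < 5 years (≈1825 days) ✗ → not eligible.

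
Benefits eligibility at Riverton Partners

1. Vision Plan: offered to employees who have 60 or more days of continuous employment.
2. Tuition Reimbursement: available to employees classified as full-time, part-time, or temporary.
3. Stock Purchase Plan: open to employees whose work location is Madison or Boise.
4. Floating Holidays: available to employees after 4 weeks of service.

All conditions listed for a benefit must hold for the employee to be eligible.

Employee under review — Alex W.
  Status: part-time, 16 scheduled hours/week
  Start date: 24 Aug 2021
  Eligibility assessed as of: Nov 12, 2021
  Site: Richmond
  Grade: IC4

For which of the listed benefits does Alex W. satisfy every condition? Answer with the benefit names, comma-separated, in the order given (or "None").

Service from 24 Aug 2021 to Nov 12, 2021: 80 days.
Vision Plan — service 80 days ≥ 60 days ✓ → eligible.
Tuition Reimbursement — status part-time ✓ → eligible.
Stock Purchase Plan — site Richmond ✗ (not Madison or Boise) → not eligible.
Floating Holidays — service 80 days ≥ 4 weeks (≈28 days) ✓ → eligible.

Vision Plan, Tuition Reimbursement, Floating Holidays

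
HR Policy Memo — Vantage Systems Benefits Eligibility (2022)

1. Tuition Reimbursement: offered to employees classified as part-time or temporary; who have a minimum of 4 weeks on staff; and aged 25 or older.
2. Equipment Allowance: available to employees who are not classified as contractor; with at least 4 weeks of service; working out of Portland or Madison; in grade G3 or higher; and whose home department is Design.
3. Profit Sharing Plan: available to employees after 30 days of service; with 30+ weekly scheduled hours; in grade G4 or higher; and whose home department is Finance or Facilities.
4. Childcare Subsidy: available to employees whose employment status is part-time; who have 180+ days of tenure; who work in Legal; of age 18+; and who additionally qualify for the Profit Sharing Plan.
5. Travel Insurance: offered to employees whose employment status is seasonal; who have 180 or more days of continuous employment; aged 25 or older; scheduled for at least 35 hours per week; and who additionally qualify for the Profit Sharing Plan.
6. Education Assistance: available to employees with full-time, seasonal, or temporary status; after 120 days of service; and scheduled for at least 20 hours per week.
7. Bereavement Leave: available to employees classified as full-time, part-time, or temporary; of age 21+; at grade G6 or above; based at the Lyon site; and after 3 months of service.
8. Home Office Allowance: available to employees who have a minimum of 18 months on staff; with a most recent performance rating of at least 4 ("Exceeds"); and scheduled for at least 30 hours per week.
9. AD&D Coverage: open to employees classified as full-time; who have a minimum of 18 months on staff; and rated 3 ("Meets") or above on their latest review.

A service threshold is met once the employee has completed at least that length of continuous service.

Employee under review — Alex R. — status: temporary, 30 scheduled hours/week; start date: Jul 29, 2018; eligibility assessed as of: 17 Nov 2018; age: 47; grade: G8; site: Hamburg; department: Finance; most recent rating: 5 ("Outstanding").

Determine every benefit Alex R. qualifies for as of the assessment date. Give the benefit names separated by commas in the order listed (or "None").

Tuition Reimbursement, Profit Sharing Plan

Service from Jul 29, 2018 to 17 Nov 2018: 111 days.
Tuition Reimbursement — status temporary ✓; service 111 days ≥ 4 weeks (≈28 days) ✓; age 47 ≥ 25 ✓ → eligible.
Equipment Allowance — status temporary ✓ (not excluded); service 111 days ≥ 4 weeks (≈28 days) ✓; site Hamburg ✗ (not Portland or Madison) → not eligible.
Profit Sharing Plan — service 111 days ≥ 30 days ✓; 30 hrs/wk ≥ 30 ✓; grade G8 ≥ G4 ✓; dept Finance ✓ → eligible.
Childcare Subsidy — status temporary ✗ (requires part-time) → not eligible.
Travel Insurance — status temporary ✗ (requires seasonal) → not eligible.
Education Assistance — status temporary ✓; service 111 days < 120 days ✗ → not eligible.
Bereavement Leave — status temporary ✓; age 47 ≥ 21 ✓; grade G8 ≥ G6 ✓; site Hamburg ✗ (not Lyon) → not eligible.
Home Office Allowance — service 111 days < 18 months (≈540 days) ✗ → not eligible.
AD&D Coverage — status temporary ✗ (requires full-time) → not eligible.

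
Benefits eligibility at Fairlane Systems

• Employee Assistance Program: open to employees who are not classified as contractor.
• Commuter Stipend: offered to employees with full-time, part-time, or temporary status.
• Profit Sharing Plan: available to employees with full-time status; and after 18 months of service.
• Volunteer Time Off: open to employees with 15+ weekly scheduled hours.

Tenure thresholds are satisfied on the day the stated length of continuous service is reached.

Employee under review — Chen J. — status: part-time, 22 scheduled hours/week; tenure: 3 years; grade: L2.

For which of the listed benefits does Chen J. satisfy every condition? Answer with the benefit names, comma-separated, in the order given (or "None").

Employee Assistance Program — status part-time ✓ (not excluded) → eligible.
Commuter Stipend — status part-time ✓ → eligible.
Profit Sharing Plan — status part-time ✗ (requires full-time) → not eligible.
Volunteer Time Off — 22 hrs/wk ≥ 15 ✓ → eligible.

Employee Assistance Program, Commuter Stipend, Volunteer Time Off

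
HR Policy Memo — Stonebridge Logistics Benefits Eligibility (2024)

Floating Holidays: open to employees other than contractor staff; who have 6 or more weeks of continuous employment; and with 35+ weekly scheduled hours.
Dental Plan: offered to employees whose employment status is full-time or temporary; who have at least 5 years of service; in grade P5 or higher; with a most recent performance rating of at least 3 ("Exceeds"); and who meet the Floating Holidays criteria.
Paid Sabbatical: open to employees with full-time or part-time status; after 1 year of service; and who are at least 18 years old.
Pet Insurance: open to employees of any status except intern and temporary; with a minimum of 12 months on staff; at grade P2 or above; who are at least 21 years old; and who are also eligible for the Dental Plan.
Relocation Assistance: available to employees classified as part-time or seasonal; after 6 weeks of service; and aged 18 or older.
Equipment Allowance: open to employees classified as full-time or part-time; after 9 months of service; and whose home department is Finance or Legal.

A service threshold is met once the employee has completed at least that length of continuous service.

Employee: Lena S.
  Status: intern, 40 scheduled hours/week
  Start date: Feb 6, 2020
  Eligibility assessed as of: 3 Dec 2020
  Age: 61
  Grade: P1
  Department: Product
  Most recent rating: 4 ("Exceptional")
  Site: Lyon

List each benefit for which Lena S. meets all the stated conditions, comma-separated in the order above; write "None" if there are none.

Service from Feb 6, 2020 to 3 Dec 2020: 301 days.
Floating Holidays — status intern ✓ (not excluded); service 301 days ≥ 6 weeks (≈42 days) ✓; 40 hrs/wk ≥ 35 ✓ → eligible.
Dental Plan — status intern ✗ (requires full-time or temporary) → not eligible.
Paid Sabbatical — status intern ✗ (requires full-time or part-time) → not eligible.
Pet Insurance — status intern ✗ (excluded) → not eligible.
Relocation Assistance — status intern ✗ (requires part-time or seasonal) → not eligible.
Equipment Allowance — status intern ✗ (requires full-time or part-time) → not eligible.

Floating Holidays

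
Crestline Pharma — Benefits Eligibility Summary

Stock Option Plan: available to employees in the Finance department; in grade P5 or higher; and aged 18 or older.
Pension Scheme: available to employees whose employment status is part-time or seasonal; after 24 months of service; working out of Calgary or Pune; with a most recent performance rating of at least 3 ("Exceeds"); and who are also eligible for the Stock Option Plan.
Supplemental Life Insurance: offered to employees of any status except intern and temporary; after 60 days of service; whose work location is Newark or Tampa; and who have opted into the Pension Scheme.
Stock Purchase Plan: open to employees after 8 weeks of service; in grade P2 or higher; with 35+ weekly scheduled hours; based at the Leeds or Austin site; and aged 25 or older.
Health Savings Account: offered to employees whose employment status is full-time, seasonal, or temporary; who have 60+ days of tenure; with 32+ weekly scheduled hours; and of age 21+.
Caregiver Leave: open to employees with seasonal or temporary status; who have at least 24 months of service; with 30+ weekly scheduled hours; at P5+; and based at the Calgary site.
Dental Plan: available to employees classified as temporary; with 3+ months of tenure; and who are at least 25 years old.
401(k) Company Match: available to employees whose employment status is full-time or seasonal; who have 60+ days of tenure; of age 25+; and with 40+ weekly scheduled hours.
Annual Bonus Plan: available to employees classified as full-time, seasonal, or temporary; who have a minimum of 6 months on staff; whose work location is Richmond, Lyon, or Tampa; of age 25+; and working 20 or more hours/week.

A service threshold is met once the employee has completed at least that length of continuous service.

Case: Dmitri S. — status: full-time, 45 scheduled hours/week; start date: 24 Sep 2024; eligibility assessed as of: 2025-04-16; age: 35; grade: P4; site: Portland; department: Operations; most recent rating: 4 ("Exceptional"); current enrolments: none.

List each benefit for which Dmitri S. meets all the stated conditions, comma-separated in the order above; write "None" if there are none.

Service from 24 Sep 2024 to 2025-04-16: 204 days.
Stock Option Plan — dept Operations ✗ → not eligible.
Pension Scheme — status full-time ✗ (requires part-time or seasonal) → not eligible.
Supplemental Life Insurance — status full-time ✓ (not excluded); service 204 days ≥ 60 days ✓; site Portland ✗ (not Newark or Tampa) → not eligible.
Stock Purchase Plan — service 204 days ≥ 8 weeks (≈56 days) ✓; grade P4 ≥ P2 ✓; 45 hrs/wk ≥ 35 ✓; site Portland ✗ (not Leeds or Austin) → not eligible.
Health Savings Account — status full-time ✓; service 204 days ≥ 60 days ✓; 45 hrs/wk ≥ 32 ✓; age 35 ≥ 21 ✓ → eligible.
Caregiver Leave — status full-time ✗ (requires seasonal or temporary) → not eligible.
Dental Plan — status full-time ✗ (requires temporary) → not eligible.
401(k) Company Match — status full-time ✓; service 204 days ≥ 60 days ✓; age 35 ≥ 25 ✓; 45 hrs/wk ≥ 40 ✓ → eligible.
Annual Bonus Plan — status full-time ✓; service 204 days ≥ 6 months (≈180 days) ✓; site Portland ✗ (not Richmond, Lyon, or Tampa) → not eligible.

Health Savings Account, 401(k) Company Match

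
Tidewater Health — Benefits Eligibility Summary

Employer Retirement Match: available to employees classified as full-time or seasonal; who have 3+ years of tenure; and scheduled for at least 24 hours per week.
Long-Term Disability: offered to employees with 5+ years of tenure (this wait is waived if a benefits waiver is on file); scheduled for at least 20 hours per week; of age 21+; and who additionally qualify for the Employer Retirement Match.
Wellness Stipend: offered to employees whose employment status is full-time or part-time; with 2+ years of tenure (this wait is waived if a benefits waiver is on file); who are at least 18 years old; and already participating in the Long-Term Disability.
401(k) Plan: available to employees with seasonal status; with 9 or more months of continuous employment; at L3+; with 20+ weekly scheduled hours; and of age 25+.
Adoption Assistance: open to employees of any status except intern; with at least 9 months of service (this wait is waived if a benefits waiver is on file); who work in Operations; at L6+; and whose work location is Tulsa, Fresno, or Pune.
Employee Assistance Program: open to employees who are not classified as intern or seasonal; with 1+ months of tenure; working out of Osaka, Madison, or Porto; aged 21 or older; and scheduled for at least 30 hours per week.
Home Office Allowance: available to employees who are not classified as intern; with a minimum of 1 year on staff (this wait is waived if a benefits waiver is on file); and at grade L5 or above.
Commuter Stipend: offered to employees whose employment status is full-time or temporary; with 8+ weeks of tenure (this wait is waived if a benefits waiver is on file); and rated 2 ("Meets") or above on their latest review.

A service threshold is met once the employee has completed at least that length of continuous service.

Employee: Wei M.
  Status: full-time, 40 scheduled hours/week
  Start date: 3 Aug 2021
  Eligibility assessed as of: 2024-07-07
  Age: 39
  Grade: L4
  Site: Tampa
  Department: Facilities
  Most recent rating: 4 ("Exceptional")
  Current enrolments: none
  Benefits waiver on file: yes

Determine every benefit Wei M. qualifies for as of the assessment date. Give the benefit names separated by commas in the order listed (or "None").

Commuter Stipend

Service from 3 Aug 2021 to 2024-07-07: 1069 days.
Employer Retirement Match — status full-time ✓; service 1069 days < 3 years (≈1095 days) ✗ → not eligible.
Long-Term Disability — benefits waiver on file ✓; 40 hrs/wk ≥ 20 ✓; age 39 ≥ 21 ✓; not eligible for Employer Retirement Match ✗ → not eligible.
Wellness Stipend — status full-time ✓; benefits waiver on file ✓; age 39 ≥ 18 ✓; not enrolled in Long-Term Disability ✗ → not eligible.
401(k) Plan — status full-time ✗ (requires seasonal) → not eligible.
Adoption Assistance — status full-time ✓ (not excluded); benefits waiver on file ✓; dept Facilities ✗ → not eligible.
Employee Assistance Program — status full-time ✓ (not excluded); service 1069 days ≥ 1 month (≈30 days) ✓; site Tampa ✗ (not Osaka, Madison, or Porto) → not eligible.
Home Office Allowance — status full-time ✓ (not excluded); benefits waiver on file ✓; grade L4 < L5 ✗ → not eligible.
Commuter Stipend — status full-time ✓; benefits waiver on file ✓; rating 4 ≥ 2 ✓ → eligible.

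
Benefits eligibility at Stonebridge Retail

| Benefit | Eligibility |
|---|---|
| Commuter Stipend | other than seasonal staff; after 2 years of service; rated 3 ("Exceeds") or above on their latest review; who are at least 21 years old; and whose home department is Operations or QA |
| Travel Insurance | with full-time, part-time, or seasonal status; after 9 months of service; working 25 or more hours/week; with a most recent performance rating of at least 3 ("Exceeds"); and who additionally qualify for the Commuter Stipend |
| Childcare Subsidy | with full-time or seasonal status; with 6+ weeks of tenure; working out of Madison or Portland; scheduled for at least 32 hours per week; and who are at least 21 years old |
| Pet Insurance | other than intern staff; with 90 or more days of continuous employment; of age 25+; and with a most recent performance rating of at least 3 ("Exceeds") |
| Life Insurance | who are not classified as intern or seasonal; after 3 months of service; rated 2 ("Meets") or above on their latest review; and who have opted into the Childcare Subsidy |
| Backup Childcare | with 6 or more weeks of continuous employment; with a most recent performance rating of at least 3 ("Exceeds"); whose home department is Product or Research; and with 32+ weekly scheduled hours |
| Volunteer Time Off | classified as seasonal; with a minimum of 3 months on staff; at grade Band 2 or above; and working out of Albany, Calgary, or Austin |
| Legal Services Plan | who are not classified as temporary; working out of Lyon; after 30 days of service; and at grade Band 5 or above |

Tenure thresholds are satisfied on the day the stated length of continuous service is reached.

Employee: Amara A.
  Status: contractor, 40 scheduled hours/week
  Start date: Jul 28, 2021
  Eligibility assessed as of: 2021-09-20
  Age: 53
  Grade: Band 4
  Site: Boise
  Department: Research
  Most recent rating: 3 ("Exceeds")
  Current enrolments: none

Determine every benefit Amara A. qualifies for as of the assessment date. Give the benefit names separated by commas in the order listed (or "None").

Service from Jul 28, 2021 to 2021-09-20: 54 days.
Commuter Stipend — status contractor ✓ (not excluded); service 54 days < 2 years (≈730 days) ✗ → not eligible.
Travel Insurance — status contractor ✗ (requires full-time, part-time, or seasonal) → not eligible.
Childcare Subsidy — status contractor ✗ (requires full-time or seasonal) → not eligible.
Pet Insurance — status contractor ✓ (not excluded); service 54 days < 90 days ✗ → not eligible.
Life Insurance — status contractor ✓ (not excluded); service 54 days < 3 months (≈90 days) ✗ → not eligible.
Backup Childcare — service 54 days ≥ 6 weeks (≈42 days) ✓; rating 3 ≥ 3 ✓; dept Research ✓; 40 hrs/wk ≥ 32 ✓ → eligible.
Volunteer Time Off — status contractor ✗ (requires seasonal) → not eligible.
Legal Services Plan — status contractor ✓ (not excluded); site Boise ✗ (not Lyon) → not eligible.

Backup Childcare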